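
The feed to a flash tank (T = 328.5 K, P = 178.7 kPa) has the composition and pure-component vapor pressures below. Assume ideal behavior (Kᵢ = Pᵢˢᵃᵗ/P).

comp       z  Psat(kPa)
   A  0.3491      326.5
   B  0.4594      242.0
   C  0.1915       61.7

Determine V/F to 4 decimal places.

Raoult's law: Kᵢ = Pᵢˢᵃᵗ/P = Pᵢˢᵃᵗ/178.7.
  K_A = 326.5/178.7 = 1.827084, K_B = 242.0/178.7 = 1.354225, K_C = 61.7/178.7 = 0.345271
Material balance + equilibrium reduce to Σ zᵢ(Kᵢ−1)/(1+V/F(Kᵢ−1)) = 0.
Feasibility: ΣzᵢKᵢ = 1.3261, Σzᵢ/Kᵢ = 1.0849 — both > 1, two phases present.
Newton iteration, V/F⁰ = 0.5:
  V/F = 0.5000: g = 0.15611, g' = -0.3426 → V/F = 0.9557
  V/F = 0.9557: g = -0.05216, g' = -0.6927 → V/F = 0.8804
  V/F = 0.8804: g = -0.00489, g' = -0.5710 → V/F = 0.8719
  V/F = 0.8719: g = -0.00005, g' = -0.5599 → V/F = 0.8718
Converged at V/F = 0.8718.

V/F = 0.8718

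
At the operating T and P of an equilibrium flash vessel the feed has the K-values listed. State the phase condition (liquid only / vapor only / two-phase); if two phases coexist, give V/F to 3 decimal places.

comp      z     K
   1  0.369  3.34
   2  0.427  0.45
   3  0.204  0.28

ΣzᵢKᵢ = 1.482; Σzᵢ/Kᵢ = 1.788.
Both exceed 1, so a two-phase solution exists.
Rachford–Rice: g(ψ) = Σ zᵢ(Kᵢ−1)/(1+ψ(Kᵢ−1)) = 0.
Newton iteration, ψ⁰ = 0.31:
  ψ = 0.310: g = 0.0282, g' = -1.042 → ψ = 0.337
  ψ = 0.337: g = 0.0004, g' = -1.010 → ψ = 0.338
Converged at ψ = 0.338.

two-phase, V/F = 0.338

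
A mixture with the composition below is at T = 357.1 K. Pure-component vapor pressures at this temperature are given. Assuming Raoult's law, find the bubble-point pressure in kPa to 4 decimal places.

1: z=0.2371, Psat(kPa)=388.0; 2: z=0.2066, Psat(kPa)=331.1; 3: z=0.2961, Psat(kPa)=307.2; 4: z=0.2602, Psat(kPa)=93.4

At the bubble point ψ → 0, so ΣzᵢKᵢ = 1 with Kᵢ = Pᵢˢᵃᵗ/P ⇒ P = ΣzᵢPᵢˢᵃᵗ.
P = 0.2371·388.0 + 0.2066·331.1 + 0.2961·307.2 + 0.2602·93.4 = 275.6647 kPa

Pbub = 275.6647 kPa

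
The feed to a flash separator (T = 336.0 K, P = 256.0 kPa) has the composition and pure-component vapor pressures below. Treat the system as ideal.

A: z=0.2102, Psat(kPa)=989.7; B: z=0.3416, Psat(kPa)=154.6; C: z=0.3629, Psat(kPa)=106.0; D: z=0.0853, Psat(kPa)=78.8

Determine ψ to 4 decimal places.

ψ = 0.1310

Raoult's law: Kᵢ = Pᵢˢᵃᵗ/P = Pᵢˢᵃᵗ/256.0.
  K_A = 989.7/256.0 = 3.866016, K_B = 154.6/256.0 = 0.603906, K_C = 106.0/256.0 = 0.414062, K_D = 78.8/256.0 = 0.307812
Rachford–Rice: g(ψ) = Σ zᵢ(Kᵢ−1)/(1+ψ(Kᵢ−1)) = 0.
Check two-phase: ΣzᵢKᵢ = 1.1955 > 1 and Σzᵢ/Kᵢ = 1.7736 > 1, so g(0) = 0.1955 > 0 and g(1) = -0.7736 < 0.
Newton–Raphson from ψ = 0.5:
  ψ = 0.5000: g = -0.31215, g' = -0.7198 → ψ = 0.0664
  ψ = 0.0664: g = 0.08409, g' = -1.4552 → ψ = 0.1241
  ψ = 0.1241: g = 0.00813, g' = -1.1924 → ψ = 0.1310
Converged at ψ = 0.1310.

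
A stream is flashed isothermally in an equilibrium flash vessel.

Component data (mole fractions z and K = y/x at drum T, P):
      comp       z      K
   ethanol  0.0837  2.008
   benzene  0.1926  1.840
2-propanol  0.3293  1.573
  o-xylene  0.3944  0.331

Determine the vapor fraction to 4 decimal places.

Material balance + equilibrium reduce to Σ zᵢ(Kᵢ−1)/(1+ψ(Kᵢ−1)) = 0.
Check two-phase: ΣzᵢKᵢ = 1.1710 > 1 and Σzᵢ/Kᵢ = 1.5472 > 1, so g(0) = 0.1710 > 0 and g(1) = -0.5472 < 0.
Iterate (Newton) starting at ψ = 0.5:
  ψ = 0.5000: g = -0.07978, g' = -0.5689 → ψ = 0.3598
  ψ = 0.3598: g = -0.00489, g' = -0.5064 → ψ = 0.3501
Converged at ψ = 0.3501.

ψ = 0.3501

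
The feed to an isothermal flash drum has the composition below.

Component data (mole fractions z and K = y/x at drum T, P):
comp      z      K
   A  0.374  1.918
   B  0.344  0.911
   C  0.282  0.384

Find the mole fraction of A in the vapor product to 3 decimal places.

Rachford–Rice: g(V/F) = Σ zᵢ(Kᵢ−1)/(1+V/F(Kᵢ−1)) = 0.
Check two-phase: ΣzᵢKᵢ = 1.139 > 1 and Σzᵢ/Kᵢ = 1.307 > 1, so g(0) = 0.139 > 0 and g(1) = -0.307 < 0.
Newton iteration, V/F⁰ = 0.5:
  V/F = 0.500: g = -0.0478, g' = -0.375 → V/F = 0.372
  V/F = 0.372: g = -0.0013, g' = -0.358 → V/F = 0.369
Converged at V/F = 0.369.
Compositions from xᵢ = zᵢ/(1+V/F(Kᵢ−1)), yᵢ = Kᵢxᵢ:
  A: x = 0.279, y = 0.536
  B: x = 0.356, y = 0.324
  C: x = 0.365, y = 0.140

y_A = 0.536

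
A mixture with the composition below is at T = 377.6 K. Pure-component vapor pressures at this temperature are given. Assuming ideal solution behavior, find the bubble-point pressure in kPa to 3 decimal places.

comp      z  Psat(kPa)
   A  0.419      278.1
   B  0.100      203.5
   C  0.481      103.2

Pbub = 186.513 kPa

At the bubble point ψ → 0, so ΣzᵢKᵢ = 1 with Kᵢ = Pᵢˢᵃᵗ/P ⇒ P = ΣzᵢPᵢˢᵃᵗ.
P = 0.419·278.1 + 0.100·203.5 + 0.481·103.2 = 186.513 kPa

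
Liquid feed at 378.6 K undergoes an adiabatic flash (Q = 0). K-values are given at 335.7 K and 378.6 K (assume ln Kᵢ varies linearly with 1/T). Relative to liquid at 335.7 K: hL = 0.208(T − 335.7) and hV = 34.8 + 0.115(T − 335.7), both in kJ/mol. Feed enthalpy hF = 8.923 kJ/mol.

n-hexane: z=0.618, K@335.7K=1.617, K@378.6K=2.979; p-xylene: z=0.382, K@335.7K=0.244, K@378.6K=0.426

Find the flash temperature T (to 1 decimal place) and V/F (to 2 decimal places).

Adiabatic flash: solve Rachford–Rice at each trial T, then check hF = ψ·hV(T) + (1−ψ)·hL(T).
  T = 335.7 K: K = (1.617, 0.244), RR gives ψ = 0.198, H_out = 6.902 kJ/mol
  T = 378.6 K: K = (2.979, 0.426), RR gives ψ = 0.884, H_out = 36.148 kJ/mol
  T = 357.1 K: K = (2.234, 0.328), RR gives ψ = 0.610, H_out = 24.450 kJ/mol
  T = 346.4 K: K = (1.910, 0.284), RR gives ψ = 0.443, H_out = 17.215 kJ/mol
  T = 341.0 K: K = (1.758, 0.263), RR gives ψ = 0.335, H_out = 12.604 kJ/mol
  T = 338.4 K: K = (1.688, 0.254), RR gives ψ = 0.273, H_out = 9.993 kJ/mol
  T = 337.0 K: K = (1.651, 0.249), RR gives ψ = 0.236, H_out = 8.446 kJ/mol
Linear interpolation between T = 337.0 (H_out = 8.446) and T = 338.4 (H_out = 9.993) on hF = 8.923 gives T ≈ 337.4 K, at which ψ = 0.25.

T = 337.4 K, V/F = 0.25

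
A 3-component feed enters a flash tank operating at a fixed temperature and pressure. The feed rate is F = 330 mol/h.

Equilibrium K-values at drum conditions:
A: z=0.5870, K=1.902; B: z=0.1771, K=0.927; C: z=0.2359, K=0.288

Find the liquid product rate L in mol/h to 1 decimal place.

Iterate (Newton) starting at V/F = 0.38:
  V/F = 0.3800: g = 0.15076, g' = -0.4906 → V/F = 0.6873
  V/F = 0.6873: g = -0.01567, g' = -0.6416 → V/F = 0.6629
  V/F = 0.6629: g = -0.00031, g' = -0.6170 → V/F = 0.6624
Converged at V/F = 0.6624.
Then V = V/F·F = 0.6624·330 = 218.6 mol/h and L = F − V = 111.4 mol/h.

L = 111.4 mol/h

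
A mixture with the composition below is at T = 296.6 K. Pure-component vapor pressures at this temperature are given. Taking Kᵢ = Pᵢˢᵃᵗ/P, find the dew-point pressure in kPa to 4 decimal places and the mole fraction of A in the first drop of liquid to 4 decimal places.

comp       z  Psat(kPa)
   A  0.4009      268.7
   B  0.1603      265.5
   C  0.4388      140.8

Pdew = 191.8560 kPa, x_A = 0.2862

At the dew point ψ → 1, so Σzᵢ/Kᵢ = 1 with Kᵢ = Pᵢˢᵃᵗ/P ⇒ 1/P = Σzᵢ/Pᵢˢᵃᵗ.
1/P = 0.4009/268.7 + 0.1603/265.5 + 0.4388/140.8 = 0.0052122 ⇒ P = 191.8560 kPa
xᵢ = zᵢP/Pᵢˢᵃᵗ ⇒ x_A = 0.4009·191.8560/268.7 = 0.2862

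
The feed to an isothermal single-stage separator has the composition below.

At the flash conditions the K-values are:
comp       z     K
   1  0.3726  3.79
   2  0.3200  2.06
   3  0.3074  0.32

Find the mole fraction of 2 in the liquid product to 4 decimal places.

Rachford–Rice: g(β) = Σ zᵢ(Kᵢ−1)/(1+β(Kᵢ−1)) = 0.
Check two-phase: ΣzᵢKᵢ = 2.1697 > 1 and Σzᵢ/Kᵢ = 1.2143 > 1, so g(0) = 1.1697 > 0 and g(1) = -0.2143 < 0.
Newton–Raphson from β = 0.5:
  β = 0.5000: g = 0.33904, g' = -0.9855 → β = 0.8440
  β = 0.8440: g = -0.00170, g' = -1.1408 → β = 0.8425
Converged at β = 0.8425.
Compositions from xᵢ = zᵢ/(1+β(Kᵢ−1)), yᵢ = Kᵢxᵢ:
  1: x = 0.1112, y = 0.4215
  2: x = 0.1690, y = 0.3482
  3: x = 0.7198, y = 0.2303

x_2 = 0.1690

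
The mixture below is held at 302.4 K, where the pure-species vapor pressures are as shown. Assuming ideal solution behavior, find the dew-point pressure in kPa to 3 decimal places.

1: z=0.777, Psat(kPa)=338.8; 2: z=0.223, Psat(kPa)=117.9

At the dew point ψ → 1, so Σzᵢ/Kᵢ = 1 with Kᵢ = Pᵢˢᵃᵗ/P ⇒ 1/P = Σzᵢ/Pᵢˢᵃᵗ.
1/P = 0.777/338.8 + 0.223/117.9 = 0.004185 ⇒ P = 238.959 kPa

Pdew = 238.959 kPa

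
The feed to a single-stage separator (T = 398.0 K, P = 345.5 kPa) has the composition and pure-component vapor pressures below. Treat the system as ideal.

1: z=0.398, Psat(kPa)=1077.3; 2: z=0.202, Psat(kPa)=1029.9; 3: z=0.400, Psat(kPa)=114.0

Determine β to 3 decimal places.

Raoult's law: Kᵢ = Pᵢˢᵃᵗ/P = Pᵢˢᵃᵗ/345.5.
  K_1 = 1077.3/345.5 = 3.11809, K_2 = 1029.9/345.5 = 2.98090, K_3 = 114.0/345.5 = 0.32996
Material balance + equilibrium reduce to Σ zᵢ(Kᵢ−1)/(1+β(Kᵢ−1)) = 0.
Feasibility: ΣzᵢKᵢ = 1.975, Σzᵢ/Kᵢ = 1.408 — both > 1, two phases present.
Newton–Raphson from β = 0.5:
  β = 0.500: g = 0.2074, g' = -1.027 → β = 0.702
Converged at β = 0.702.

β = 0.702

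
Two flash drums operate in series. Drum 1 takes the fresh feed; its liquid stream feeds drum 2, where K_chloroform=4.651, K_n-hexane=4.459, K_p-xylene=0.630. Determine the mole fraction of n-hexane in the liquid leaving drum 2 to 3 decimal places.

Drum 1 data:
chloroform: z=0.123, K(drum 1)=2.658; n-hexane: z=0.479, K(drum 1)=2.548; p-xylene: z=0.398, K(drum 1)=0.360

x_n-hexane (drum 2) = 0.077

Drum 1:
Iterate (Newton) starting at ψ₁ = 0.5:
  ψ₁ = 0.500: g = 0.1549, g' = -0.818 → ψ₁ = 0.689
  ψ₁ = 0.689: g = -0.0019, g' = -0.864 → ψ₁ = 0.687
Converged at ψ₁ = 0.687.
Drum-1 compositions:
  chloroform: x = 0.057, y = 0.153
  n-hexane: x = 0.232, y = 0.591
  p-xylene: x = 0.710, y = 0.256
Drum-2 feed = drum-1 liquid: z₂ = (0.0575, 0.2321, 0.7104).
Drum 2:
Rachford–Rice: g(ψ₂) = Σ zᵢ(Kᵢ−1)/(1+ψ₂(Kᵢ−1)) = 0.
g(0) = ΣzᵢKᵢ − 1 = 0.750 and g(1) = 1 − Σzᵢ/Kᵢ = -0.192, so a root lies in (0, 1).
Newton–Raphson from ψ₂ = 0.5:
  ψ₂ = 0.500: g = 0.0459, g' = -0.615 → ψ₂ = 0.575
  ψ₂ = 0.575: g = 0.0027, g' = -0.548 → ψ₂ = 0.580
Converged at ψ₂ = 0.580.
  chloroform: x = 0.018, y = 0.086
  n-hexane: x = 0.077, y = 0.344
  p-xylene: x = 0.904, y = 0.570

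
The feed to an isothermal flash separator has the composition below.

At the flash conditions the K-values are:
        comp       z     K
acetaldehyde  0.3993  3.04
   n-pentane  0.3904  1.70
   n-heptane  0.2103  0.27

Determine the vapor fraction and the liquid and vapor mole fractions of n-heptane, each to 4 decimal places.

Iterate (Newton) starting at ψ = 0.54:
  ψ = 0.5400: g = 0.33250, g' = -0.7823 → ψ = 0.9650
  ψ = 0.9650: g = -0.08194, g' = -1.5397 → ψ = 0.9118
  ψ = 0.9118: g = -0.00747, g' = -1.2766 → ψ = 0.9059
Converged at ψ = 0.9059.
Compositions from xᵢ = zᵢ/(1+ψ(Kᵢ−1)), yᵢ = Kᵢxᵢ:
  acetaldehyde: x = 0.1402, y = 0.4262
  n-pentane: x = 0.2389, y = 0.4061
  n-heptane: x = 0.6209, y = 0.1676

ψ = 0.9059, x_n-heptane = 0.6209, y_n-heptane = 0.1676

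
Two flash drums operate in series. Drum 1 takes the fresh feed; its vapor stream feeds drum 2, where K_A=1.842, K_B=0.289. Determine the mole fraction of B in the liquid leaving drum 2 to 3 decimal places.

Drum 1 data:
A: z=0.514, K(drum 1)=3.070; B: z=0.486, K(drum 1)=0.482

x_B (drum 2) = 0.542

Drum 1:
Let ψ₁ = V/F and solve Σ zᵢ(Kᵢ−1)/(1+ψ₁(Kᵢ−1)) = 0.
Check two-phase: ΣzᵢKᵢ = 1.812 > 1 and Σzᵢ/Kᵢ = 1.176 > 1, so g(0) = 0.812 > 0 and g(1) = -0.176 < 0.
Binary case is linear: z₁(K₁−1)(1+ψ₁(K₂−1)) + z₂(K₂−1)(1+ψ₁(K₁−1)) = 0
⇒ ψ₁ = [z₁(K₁−1)+z₂(K₂−1)] / [−(K₁−1)(K₂−1)] = 0.8122/1.0723 = 0.757
Drum-1 compositions:
  A: x = 0.200, y = 0.614
  B: x = 0.800, y = 0.386
Drum-2 feed = drum-1 vapor: z₂ = (0.6145, 0.3855).
Drum 2:
Rachford–Rice: g(ψ₂) = Σ zᵢ(Kᵢ−1)/(1+ψ₂(Kᵢ−1)) = 0.
Feasibility: ΣzᵢKᵢ = 1.243, Σzᵢ/Kᵢ = 1.668 — both > 1, two phases present.
Binary case is linear: z₁(K₁−1)(1+ψ₂(K₂−1)) + z₂(K₂−1)(1+ψ₂(K₁−1)) = 0
⇒ ψ₂ = [z₁(K₁−1)+z₂(K₂−1)] / [−(K₁−1)(K₂−1)] = 0.2433/0.5987 = 0.406
  A: x = 0.458, y = 0.843
  B: x = 0.542, y = 0.157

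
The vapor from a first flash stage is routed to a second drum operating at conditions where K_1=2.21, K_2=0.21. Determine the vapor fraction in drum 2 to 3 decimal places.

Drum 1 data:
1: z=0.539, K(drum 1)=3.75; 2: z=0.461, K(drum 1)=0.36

V/F (drum 2) = 0.655

Drum 1:
Let ψ₁ = V/F and solve Σ zᵢ(Kᵢ−1)/(1+ψ₁(Kᵢ−1)) = 0.
g(0) = ΣzᵢKᵢ − 1 = 1.187 and g(1) = 1 − Σzᵢ/Kᵢ = -0.424, so a root lies in (0, 1).
Newton–Raphson from ψ₁ = 0.39:
  ψ₁ = 0.390: g = 0.3220, g' = -1.284 → ψ₁ = 0.641
  ψ₁ = 0.641: g = 0.0365, g' = -1.077 → ψ₁ = 0.675
Converged at ψ₁ = 0.675.
Drum-1 compositions:
  1: x = 0.189, y = 0.708
  2: x = 0.811, y = 0.292
Drum-2 feed = drum-1 vapor: z₂ = (0.7080, 0.2920).
Drum 2:
Rachford–Rice: g(ψ₂) = Σ zᵢ(Kᵢ−1)/(1+ψ₂(Kᵢ−1)) = 0.
g(0) = ΣzᵢKᵢ − 1 = 0.626 and g(1) = 1 − Σzᵢ/Kᵢ = -0.711, so a root lies in (0, 1).
Binary case is linear: z₁(K₁−1)(1+ψ₂(K₂−1)) + z₂(K₂−1)(1+ψ₂(K₁−1)) = 0
⇒ ψ₂ = [z₁(K₁−1)+z₂(K₂−1)] / [−(K₁−1)(K₂−1)] = 0.6259/0.9559 = 0.655
  1: x = 0.395, y = 0.873
  2: x = 0.605, y = 0.127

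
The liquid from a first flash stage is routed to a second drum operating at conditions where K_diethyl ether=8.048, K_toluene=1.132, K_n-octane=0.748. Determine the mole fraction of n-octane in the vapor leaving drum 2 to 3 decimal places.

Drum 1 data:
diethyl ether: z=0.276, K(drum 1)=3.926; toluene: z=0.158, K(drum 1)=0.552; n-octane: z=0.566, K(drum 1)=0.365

Drum 1:
Let ψ₁ = V/F and solve Σ zᵢ(Kᵢ−1)/(1+ψ₁(Kᵢ−1)) = 0.
g(0) = ΣzᵢKᵢ − 1 = 0.377 and g(1) = 1 − Σzᵢ/Kᵢ = -0.907, so a root lies in (0, 1).
Newton–Raphson from ψ₁ = 0.68:
  ψ₁ = 0.680: g = -0.4642, g' = -1.037 → ψ₁ = 0.232
  ψ₁ = 0.232: g = -0.0198, g' = -1.191 → ψ₁ = 0.216
Converged at ψ₁ = 0.216.
Drum-1 compositions:
  diethyl ether: x = 0.169, y = 0.664
  toluene: x = 0.175, y = 0.097
  n-octane: x = 0.656, y = 0.239
Drum-2 feed = drum-1 liquid: z₂ = (0.1691, 0.1749, 0.6559).
Drum 2:
Newton–Raphson from ψ₂ = 0.43:
  ψ₂ = 0.430: g = 0.1322, g' = -0.572 → ψ₂ = 0.661
  ψ₂ = 0.661: g = 0.0336, g' = -0.325 → ψ₂ = 0.764
  ψ₂ = 0.764: g = 0.0029, g' = -0.272 → ψ₂ = 0.775
Converged at ψ₂ = 0.775.
  diethyl ether: x = 0.026, y = 0.211
  toluene: x = 0.159, y = 0.180
  n-octane: x = 0.815, y = 0.610

y_n-octane (drum 2) = 0.610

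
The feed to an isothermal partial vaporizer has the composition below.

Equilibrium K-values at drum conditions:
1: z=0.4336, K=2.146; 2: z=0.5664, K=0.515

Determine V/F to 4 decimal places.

Material balance + equilibrium reduce to Σ zᵢ(Kᵢ−1)/(1+V/F(Kᵢ−1)) = 0.
Feasibility: ΣzᵢKᵢ = 1.2222, Σzᵢ/Kᵢ = 1.3019 — both > 1, two phases present.
Binary case is linear: z₁(K₁−1)(1+V/F(K₂−1)) + z₂(K₂−1)(1+V/F(K₁−1)) = 0
⇒ V/F = [z₁(K₁−1)+z₂(K₂−1)] / [−(K₁−1)(K₂−1)] = 0.22220/0.55581 = 0.3998

V/F = 0.3998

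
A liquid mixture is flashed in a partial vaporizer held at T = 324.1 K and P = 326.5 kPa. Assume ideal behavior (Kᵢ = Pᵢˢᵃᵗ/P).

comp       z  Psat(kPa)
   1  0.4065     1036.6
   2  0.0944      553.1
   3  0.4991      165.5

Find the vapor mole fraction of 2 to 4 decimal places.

y_2 = 0.1061

Raoult's law: Kᵢ = Pᵢˢᵃᵗ/P = Pᵢˢᵃᵗ/326.5.
  K_1 = 1036.6/326.5 = 3.174885, K_2 = 553.1/326.5 = 1.694028, K_3 = 165.5/326.5 = 0.506891
Material balance + equilibrium reduce to Σ zᵢ(Kᵢ−1)/(1+ψ(Kᵢ−1)) = 0.
Feasibility: ΣzᵢKᵢ = 1.7035, Σzᵢ/Kᵢ = 1.1684 — both > 1, two phases present.
Iterate (Newton) starting at ψ = 0.5:
  ψ = 0.5000: g = 0.14552, g' = -0.6801 → ψ = 0.7140
  ψ = 0.7140: g = 0.01030, g' = -0.6045 → ψ = 0.7310
Converged at ψ = 0.7310.
Compositions from xᵢ = zᵢ/(1+ψ(Kᵢ−1)), yᵢ = Kᵢxᵢ:
  1: x = 0.1570, y = 0.4983
  2: x = 0.0626, y = 0.1061
  3: x = 0.7804, y = 0.3956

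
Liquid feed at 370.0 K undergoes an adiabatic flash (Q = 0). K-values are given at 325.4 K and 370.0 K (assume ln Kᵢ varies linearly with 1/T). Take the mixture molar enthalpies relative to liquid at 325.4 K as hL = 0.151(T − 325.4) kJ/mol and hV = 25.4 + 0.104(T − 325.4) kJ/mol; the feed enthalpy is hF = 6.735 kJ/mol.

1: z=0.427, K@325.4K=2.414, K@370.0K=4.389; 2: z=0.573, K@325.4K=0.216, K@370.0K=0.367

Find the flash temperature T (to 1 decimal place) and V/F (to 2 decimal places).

T = 332.9 K, V/F = 0.22

Adiabatic flash: solve Rachford–Rice at each trial T, then check hF = ψ·hV(T) + (1−ψ)·hL(T).
  T = 325.4 K: K = (2.414, 0.216), RR gives ψ = 0.139, H_out = 3.541 kJ/mol
  T = 370.0 K: K = (4.389, 0.367), RR gives ψ = 0.505, H_out = 18.514 kJ/mol
  T = 347.7 K: K = (3.318, 0.286), RR gives ψ = 0.351, H_out = 11.919 kJ/mol
  T = 336.5 K: K = (2.843, 0.250), RR gives ψ = 0.258, H_out = 8.100 kJ/mol
  T = 330.9 K: K = (2.621, 0.232), RR gives ψ = 0.203, H_out = 5.931 kJ/mol
  T = 333.7 K: K = (2.731, 0.241), RR gives ψ = 0.232, H_out = 7.044 kJ/mol
  T = 332.3 K: K = (2.676, 0.237), RR gives ψ = 0.217, H_out = 6.495 kJ/mol
Linear interpolation between T = 332.3 (H_out = 6.495) and T = 333.7 (H_out = 7.044) on hF = 6.735 gives T ≈ 332.9 K, at which ψ = 0.22.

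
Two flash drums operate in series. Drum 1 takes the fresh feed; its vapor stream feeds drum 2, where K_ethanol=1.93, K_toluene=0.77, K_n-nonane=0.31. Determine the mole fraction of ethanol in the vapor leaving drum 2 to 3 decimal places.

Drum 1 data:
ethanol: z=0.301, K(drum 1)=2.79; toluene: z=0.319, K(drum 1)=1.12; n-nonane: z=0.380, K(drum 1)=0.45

y_ethanol (drum 2) = 0.625

Drum 1:
Newton iteration, ψ₁⁰ = 0.67:
  ψ₁ = 0.670: g = -0.0505, g' = -0.492 → ψ₁ = 0.567
  ψ₁ = 0.567: g = -0.0006, g' = -0.484 → ψ₁ = 0.566
Converged at ψ₁ = 0.566.
Drum-1 compositions:
  ethanol: x = 0.150, y = 0.417
  toluene: x = 0.299, y = 0.335
  n-nonane: x = 0.552, y = 0.248
Drum-2 feed = drum-1 vapor: z₂ = (0.4171, 0.3346, 0.2483).
Drum 2:
Material balance + equilibrium reduce to Σ zᵢ(Kᵢ−1)/(1+ψ₂(Kᵢ−1)) = 0.
Feasibility: ΣzᵢKᵢ = 1.140, Σzᵢ/Kᵢ = 1.452 — both > 1, two phases present.
Newton–Raphson from ψ₂ = 0.6:
  ψ₂ = 0.600: g = -0.1326, g' = -0.517 → ψ₂ = 0.343
  ψ₂ = 0.343: g = -0.0140, g' = -0.431 → ψ₂ = 0.311
Converged at ψ₂ = 0.311.
  ethanol: x = 0.324, y = 0.625
  toluene: x = 0.360, y = 0.277
  n-nonane: x = 0.316, y = 0.098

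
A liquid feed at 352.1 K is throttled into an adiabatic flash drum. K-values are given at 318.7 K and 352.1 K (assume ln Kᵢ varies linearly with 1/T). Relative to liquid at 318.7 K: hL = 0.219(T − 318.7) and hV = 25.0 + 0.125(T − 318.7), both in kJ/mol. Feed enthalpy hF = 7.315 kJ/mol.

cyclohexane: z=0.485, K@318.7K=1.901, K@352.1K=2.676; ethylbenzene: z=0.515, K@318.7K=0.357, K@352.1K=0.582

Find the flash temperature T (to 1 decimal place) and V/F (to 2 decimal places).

T = 322.7 K, V/F = 0.26

Adiabatic flash: solve Rachford–Rice at each trial T, then check hF = ψ·hV(T) + (1−ψ)·hL(T).
  T = 318.7 K: K = (1.901, 0.357), RR gives ψ = 0.183, H_out = 4.567 kJ/mol
  T = 352.1 K: K = (2.676, 0.582), RR gives ψ = 0.853, H_out = 25.962 kJ/mol
  T = 335.4 K: K = (2.275, 0.461), RR gives ψ = 0.496, H_out = 15.290 kJ/mol
  T = 327.0 K: K = (2.083, 0.407), RR gives ψ = 0.342, H_out = 10.107 kJ/mol
  T = 322.9 K: K = (1.992, 0.382), RR gives ψ = 0.265, H_out = 7.451 kJ/mol
  T = 320.8 K: K = (1.946, 0.369), RR gives ψ = 0.225, H_out = 6.034 kJ/mol
Linear interpolation between T = 320.8 (H_out = 6.034) and T = 322.9 (H_out = 7.451) on hF = 7.315 gives T ≈ 322.7 K, at which ψ = 0.26.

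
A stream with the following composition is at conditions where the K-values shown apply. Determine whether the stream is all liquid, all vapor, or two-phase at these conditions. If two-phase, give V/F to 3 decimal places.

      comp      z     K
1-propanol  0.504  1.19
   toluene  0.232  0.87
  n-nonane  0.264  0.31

ΣzᵢKᵢ = 0.883; Σzᵢ/Kᵢ = 1.542.
Since ΣzᵢKᵢ < 1 the mixture is below its bubble point — single liquid phase.

all liquid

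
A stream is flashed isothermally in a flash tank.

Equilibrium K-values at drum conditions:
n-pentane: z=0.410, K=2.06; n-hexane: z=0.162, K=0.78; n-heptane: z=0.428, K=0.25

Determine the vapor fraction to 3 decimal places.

ψ = 0.114

Let ψ = V/F and solve Σ zᵢ(Kᵢ−1)/(1+ψ(Kᵢ−1)) = 0.
Check two-phase: ΣzᵢKᵢ = 1.078 > 1 and Σzᵢ/Kᵢ = 2.119 > 1, so g(0) = 0.078 > 0 and g(1) = -1.119 < 0.
Iterate (Newton) starting at ψ = 0.57:
  ψ = 0.570: g = -0.3305, g' = -0.924 → ψ = 0.212
  ψ = 0.212: g = -0.0643, g' = -0.656 → ψ = 0.114
Converged at ψ = 0.114.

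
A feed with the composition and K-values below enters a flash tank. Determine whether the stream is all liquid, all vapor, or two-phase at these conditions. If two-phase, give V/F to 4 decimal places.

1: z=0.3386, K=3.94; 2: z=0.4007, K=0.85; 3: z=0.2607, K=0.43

ΣzᵢKᵢ = 1.7868; Σzᵢ/Kᵢ = 1.1636.
Both exceed 1, so a two-phase solution exists.
Let ψ = V/F and solve Σ zᵢ(Kᵢ−1)/(1+ψ(Kᵢ−1)) = 0.
Newton–Raphson from ψ = 0.48:
  ψ = 0.4800: g = 0.14352, g' = -0.6744 → ψ = 0.6928
  ψ = 0.6928: g = 0.01514, g' = -0.5599 → ψ = 0.7199
  ψ = 0.7199: g = 0.00005, g' = -0.5563 → ψ = 0.7200
Converged at ψ = 0.7200.

two-phase, V/F = 0.7200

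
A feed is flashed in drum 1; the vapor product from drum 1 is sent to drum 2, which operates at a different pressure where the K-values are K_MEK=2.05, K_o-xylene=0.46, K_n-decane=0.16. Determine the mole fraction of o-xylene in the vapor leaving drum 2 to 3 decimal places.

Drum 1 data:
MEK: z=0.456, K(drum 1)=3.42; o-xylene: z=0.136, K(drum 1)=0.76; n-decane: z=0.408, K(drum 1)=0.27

y_o-xylene (drum 2) = 0.085

Drum 1:
Material balance + equilibrium reduce to Σ zᵢ(Kᵢ−1)/(1+ψ₁(Kᵢ−1)) = 0.
Check two-phase: ΣzᵢKᵢ = 1.773 > 1 and Σzᵢ/Kᵢ = 1.823 > 1, so g(0) = 0.773 > 0 and g(1) = -0.823 < 0.
Newton–Raphson from ψ₁ = 0.57:
  ψ₁ = 0.570: g = -0.0841, g' = -1.120 → ψ₁ = 0.495
  ψ₁ = 0.495: g = -0.0012, g' = -1.096 → ψ₁ = 0.494
Converged at ψ₁ = 0.494.
Drum-1 compositions:
  MEK: x = 0.208, y = 0.710
  o-xylene: x = 0.154, y = 0.117
  n-decane: x = 0.638, y = 0.172
Drum-2 feed = drum-1 vapor: z₂ = (0.7105, 0.1173, 0.1723).
Drum 2:
Material balance + equilibrium reduce to Σ zᵢ(Kᵢ−1)/(1+ψ₂(Kᵢ−1)) = 0.
Feasibility: ΣzᵢKᵢ = 1.538, Σzᵢ/Kᵢ = 1.678 — both > 1, two phases present.
Newton iteration, ψ₂⁰ = 0.5:
  ψ₂ = 0.500: g = 0.1530, g' = -0.762 → ψ₂ = 0.701
  ψ₂ = 0.701: g = -0.0238, g' = -1.067 → ψ₂ = 0.678
Converged at ψ₂ = 0.678.
  MEK: x = 0.415, y = 0.851
  o-xylene: x = 0.185, y = 0.085
  n-decane: x = 0.400, y = 0.064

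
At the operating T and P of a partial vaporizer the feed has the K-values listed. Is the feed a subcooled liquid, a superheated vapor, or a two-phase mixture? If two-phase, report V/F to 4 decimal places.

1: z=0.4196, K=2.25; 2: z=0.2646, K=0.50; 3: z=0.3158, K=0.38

ΣzᵢKᵢ = 1.1964; Σzᵢ/Kᵢ = 1.5467.
Both exceed 1, so a two-phase solution exists.
Let ψ = V/F and solve Σ zᵢ(Kᵢ−1)/(1+ψ(Kᵢ−1)) = 0.
Iterate (Newton) starting at ψ = 0.5:
  ψ = 0.5000: g = -0.13739, g' = -0.6209 → ψ = 0.2787
  ψ = 0.2787: g = -0.00143, g' = -0.6273 → ψ = 0.2764
Converged at ψ = 0.2764.

two-phase, V/F = 0.2764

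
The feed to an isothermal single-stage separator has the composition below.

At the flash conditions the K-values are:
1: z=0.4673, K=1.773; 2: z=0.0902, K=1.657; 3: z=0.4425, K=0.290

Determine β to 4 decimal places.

Rachford–Rice: g(β) = Σ zᵢ(Kᵢ−1)/(1+β(Kᵢ−1)) = 0.
Feasibility: ΣzᵢKᵢ = 1.1063, Σzᵢ/Kᵢ = 1.8439 — both > 1, two phases present.
Newton–Raphson from β = 0.5:
  β = 0.5000: g = -0.18196, g' = -0.7035 → β = 0.2414
  β = 0.2414: g = -0.02357, g' = -0.5522 → β = 0.1987
  β = 0.1987: g = -0.00022, g' = -0.5426 → β = 0.1983
Converged at β = 0.1983.

β = 0.1983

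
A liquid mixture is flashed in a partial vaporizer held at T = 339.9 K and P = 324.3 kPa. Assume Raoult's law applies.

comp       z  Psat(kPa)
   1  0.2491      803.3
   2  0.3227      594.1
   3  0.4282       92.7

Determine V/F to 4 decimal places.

V/F = 0.4060

Raoult's law: Kᵢ = Pᵢˢᵃᵗ/P = Pᵢˢᵃᵗ/324.3.
  K_1 = 803.3/324.3 = 2.477027, K_2 = 594.1/324.3 = 1.831946, K_3 = 92.7/324.3 = 0.285846
Rachford–Rice: g(V/F) = Σ zᵢ(Kᵢ−1)/(1+V/F(Kᵢ−1)) = 0.
Check two-phase: ΣzᵢKᵢ = 1.3306 > 1 and Σzᵢ/Kᵢ = 1.7747 > 1, so g(0) = 0.3306 > 0 and g(1) = -0.7747 < 0.
Iterate (Newton) starting at V/F = 0.42:
  V/F = 0.4200: g = -0.01081, g' = -0.7753 → V/F = 0.4061
  V/F = 0.4061: g = -0.00004, g' = -0.7704 → V/F = 0.4060
Converged at V/F = 0.4060.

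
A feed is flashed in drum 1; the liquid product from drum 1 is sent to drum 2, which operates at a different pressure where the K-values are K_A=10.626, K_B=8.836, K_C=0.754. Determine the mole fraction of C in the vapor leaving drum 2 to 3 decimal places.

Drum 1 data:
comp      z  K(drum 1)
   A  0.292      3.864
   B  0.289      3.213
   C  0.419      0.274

Drum 1:
Rachford–Rice: g(ψ₁) = Σ zᵢ(Kᵢ−1)/(1+ψ₁(Kᵢ−1)) = 0.
Feasibility: ΣzᵢKᵢ = 2.172, Σzᵢ/Kᵢ = 1.695 — both > 1, two phases present.
Newton iteration, ψ₁⁰ = 0.45:
  ψ₁ = 0.450: g = 0.2340, g' = -1.300 → ψ₁ = 0.630
  ψ₁ = 0.630: g = 0.0047, g' = -1.302 → ψ₁ = 0.634
Converged at ψ₁ = 0.634.
Drum-1 compositions:
  A: x = 0.104, y = 0.401
  B: x = 0.120, y = 0.387
  C: x = 0.776, y = 0.213
Drum-2 feed = drum-1 liquid: z₂ = (0.1037, 0.1203, 0.7760).
Drum 2:
Rachford–Rice: g(ψ₂) = Σ zᵢ(Kᵢ−1)/(1+ψ₂(Kᵢ−1)) = 0.
Feasibility: ΣzᵢKᵢ = 2.750, Σzᵢ/Kᵢ = 1.052 — both > 1, two phases present.
Newton–Raphson from ψ₂ = 0.67:
  ψ₂ = 0.670: g = 0.0563, g' = -0.430 → ψ₂ = 0.801
  ψ₂ = 0.801: g = 0.0064, g' = -0.339 → ψ₂ = 0.820
Converged at ψ₂ = 0.820.
  A: x = 0.012, y = 0.124
  B: x = 0.016, y = 0.143
  C: x = 0.972, y = 0.733

y_C (drum 2) = 0.733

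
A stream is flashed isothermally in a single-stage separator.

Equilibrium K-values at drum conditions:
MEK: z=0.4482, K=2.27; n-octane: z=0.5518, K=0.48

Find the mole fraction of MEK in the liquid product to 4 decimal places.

x_MEK = 0.2905

Binary case is linear: z₁(K₁−1)(1+ψ(K₂−1)) + z₂(K₂−1)(1+ψ(K₁−1)) = 0
⇒ ψ = [z₁(K₁−1)+z₂(K₂−1)] / [−(K₁−1)(K₂−1)] = 0.28228/0.66040 = 0.4274
Compositions from xᵢ = zᵢ/(1+ψ(Kᵢ−1)), yᵢ = Kᵢxᵢ:
  MEK: x = 0.2905, y = 0.6594
  n-octane: x = 0.7095, y = 0.3406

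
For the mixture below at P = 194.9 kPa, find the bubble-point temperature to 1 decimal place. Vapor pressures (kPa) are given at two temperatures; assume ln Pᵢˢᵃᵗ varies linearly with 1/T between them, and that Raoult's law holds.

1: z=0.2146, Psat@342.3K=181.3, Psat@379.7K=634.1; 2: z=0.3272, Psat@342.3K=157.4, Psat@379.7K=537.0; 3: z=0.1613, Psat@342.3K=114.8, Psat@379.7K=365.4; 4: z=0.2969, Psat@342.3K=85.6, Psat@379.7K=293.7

Bubble-point temperature: ΣzᵢPᵢˢᵃᵗ(T) = P. Interpolate ln Pᵢˢᵃᵗ = aᵢ + bᵢ/T.
  T = 342.3 K: ΣzᵢPᵢˢᵃᵗ = 134.34 kPa
  T = 379.7 K: ΣzᵢPᵢˢᵃᵗ = 457.92 kPa
  T = 361.0 K: ΣzᵢPᵢˢᵃᵗ = 256.00 kPa
  T = 351.6 K: ΣzᵢPᵢˢᵃᵗ = 186.72 kPa
  T = 356.3 K: ΣzᵢPᵢˢᵃᵗ = 219.09 kPa
  T = 354.0 K: ΣzᵢPᵢˢᵃᵗ = 202.71 kPa
Interpolating between 351.6 K and 354.0 K gives T ≈ 352.8 K.

T = 352.8 K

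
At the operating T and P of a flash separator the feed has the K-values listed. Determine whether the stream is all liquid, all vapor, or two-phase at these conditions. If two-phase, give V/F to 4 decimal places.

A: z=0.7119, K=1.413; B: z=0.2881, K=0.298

ΣzᵢKᵢ = 1.0918; Σzᵢ/Kᵢ = 1.4706.
Both exceed 1, so a two-phase solution exists.
Material balance + equilibrium reduce to Σ zᵢ(Kᵢ−1)/(1+ψ(Kᵢ−1)) = 0.
Iterate (Newton) starting at ψ = 0.5:
  ψ = 0.5000: g = -0.06794, g' = -0.4205 → ψ = 0.3384
  ψ = 0.3384: g = -0.00731, g' = -0.3377 → ψ = 0.3168
  ψ = 0.3168: g = -0.00009, g' = -0.3298 → ψ = 0.3165
Converged at ψ = 0.3165.

two-phase, V/F = 0.3165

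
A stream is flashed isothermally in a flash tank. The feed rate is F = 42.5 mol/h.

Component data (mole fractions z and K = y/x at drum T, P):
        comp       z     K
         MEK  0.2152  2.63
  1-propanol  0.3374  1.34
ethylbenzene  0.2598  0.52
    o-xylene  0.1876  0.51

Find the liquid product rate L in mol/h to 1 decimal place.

Newton iteration, ψ⁰ = 0.5:
  ψ = 0.5000: g = 0.00548, g' = -0.3847 → ψ = 0.5142
  ψ = 0.5142: g = 0.00001, g' = -0.3835 → ψ = 0.5143
Converged at ψ = 0.5143.
Then V = ψ·F = 0.5143·42.5 = 21.9 mol/h and L = F − V = 20.6 mol/h.

L = 20.6 mol/h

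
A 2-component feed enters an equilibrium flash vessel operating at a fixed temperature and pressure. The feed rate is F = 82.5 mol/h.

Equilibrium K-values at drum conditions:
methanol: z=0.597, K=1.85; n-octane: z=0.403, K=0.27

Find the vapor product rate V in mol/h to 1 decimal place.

Material balance + equilibrium reduce to Σ zᵢ(Kᵢ−1)/(1+β(Kᵢ−1)) = 0.
Check two-phase: ΣzᵢKᵢ = 1.213 > 1 and Σzᵢ/Kᵢ = 1.815 > 1, so g(0) = 0.213 > 0 and g(1) = -0.815 < 0.
Binary case is linear: z₁(K₁−1)(1+β(K₂−1)) + z₂(K₂−1)(1+β(K₁−1)) = 0
⇒ β = [z₁(K₁−1)+z₂(K₂−1)] / [−(K₁−1)(K₂−1)] = 0.2133/0.6205 = 0.344
Then V = β·F = 0.3437·82.5 = 28.4 mol/h and L = F − V = 54.1 mol/h.

V = 28.4 mol/h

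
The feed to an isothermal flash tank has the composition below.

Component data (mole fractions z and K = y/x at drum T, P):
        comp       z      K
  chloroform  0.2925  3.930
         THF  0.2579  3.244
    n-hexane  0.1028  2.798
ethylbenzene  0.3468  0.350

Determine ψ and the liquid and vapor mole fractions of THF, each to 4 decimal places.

ψ = 0.8621, x_THF = 0.0879, y_THF = 0.2851

Rachford–Rice: g(ψ) = Σ zᵢ(Kᵢ−1)/(1+ψ(Kᵢ−1)) = 0.
Feasibility: ΣzᵢKᵢ = 2.3952, Σzᵢ/Kᵢ = 1.1815 — both > 1, two phases present.
Newton–Raphson from ψ = 0.5:
  ψ = 0.5000: g = 0.38378, g' = -1.1154 → ψ = 0.8441
  ψ = 0.8441: g = 0.02071, g' = -1.1349 → ψ = 0.8623
  ψ = 0.8623: g = -0.00024, g' = -1.1623 → ψ = 0.8621
Converged at ψ = 0.8621.
Compositions from xᵢ = zᵢ/(1+ψ(Kᵢ−1)), yᵢ = Kᵢxᵢ:
  chloroform: x = 0.0830, y = 0.3260
  THF: x = 0.0879, y = 0.2851
  n-hexane: x = 0.0403, y = 0.1128
  ethylbenzene: x = 0.7888, y = 0.2761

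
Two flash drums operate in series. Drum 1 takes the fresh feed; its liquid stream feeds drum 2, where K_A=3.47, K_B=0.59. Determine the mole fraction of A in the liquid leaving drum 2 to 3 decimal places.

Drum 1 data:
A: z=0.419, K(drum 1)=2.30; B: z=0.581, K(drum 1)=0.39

x_A (drum 2) = 0.142

Drum 1:
Binary case is linear: z₁(K₁−1)(1+ψ₁(K₂−1)) + z₂(K₂−1)(1+ψ₁(K₁−1)) = 0
⇒ ψ₁ = [z₁(K₁−1)+z₂(K₂−1)] / [−(K₁−1)(K₂−1)] = 0.1903/0.7930 = 0.240
Drum-1 compositions:
  A: x = 0.319, y = 0.735
  B: x = 0.681, y = 0.265
Drum-2 feed = drum-1 liquid: z₂ = (0.3194, 0.6806).
Drum 2:
Binary case is linear: z₁(K₁−1)(1+ψ₂(K₂−1)) + z₂(K₂−1)(1+ψ₂(K₁−1)) = 0
⇒ ψ₂ = [z₁(K₁−1)+z₂(K₂−1)] / [−(K₁−1)(K₂−1)] = 0.5098/1.0127 = 0.503
  A: x = 0.142, y = 0.494
  B: x = 0.858, y = 0.506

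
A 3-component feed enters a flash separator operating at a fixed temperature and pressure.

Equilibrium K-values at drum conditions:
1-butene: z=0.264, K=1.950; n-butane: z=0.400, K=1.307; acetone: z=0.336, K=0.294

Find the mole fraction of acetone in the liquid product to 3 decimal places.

x_acetone = 0.432

Rachford–Rice: g(ψ) = Σ zᵢ(Kᵢ−1)/(1+ψ(Kᵢ−1)) = 0.
Feasibility: ΣzᵢKᵢ = 1.136, Σzᵢ/Kᵢ = 1.584 — both > 1, two phases present.
Newton iteration, ψ⁰ = 0.35:
  ψ = 0.350: g = -0.0160, g' = -0.460 → ψ = 0.315
Converged at ψ = 0.315.
Compositions from xᵢ = zᵢ/(1+ψ(Kᵢ−1)), yᵢ = Kᵢxᵢ:
  1-butene: x = 0.203, y = 0.396
  n-butane: x = 0.365, y = 0.477
  acetone: x = 0.432, y = 0.127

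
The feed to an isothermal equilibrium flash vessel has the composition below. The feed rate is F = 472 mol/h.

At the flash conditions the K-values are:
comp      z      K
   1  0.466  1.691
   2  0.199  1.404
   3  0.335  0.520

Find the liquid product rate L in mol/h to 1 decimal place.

L = 83.8 mol/h

Material balance + equilibrium reduce to Σ zᵢ(Kᵢ−1)/(1+β(Kᵢ−1)) = 0.
Feasibility: ΣzᵢKᵢ = 1.242, Σzᵢ/Kᵢ = 1.062 — both > 1, two phases present.
Iterate (Newton) starting at β = 0.65:
  β = 0.650: g = 0.0522, g' = -0.289 → β = 0.830
  β = 0.830: g = -0.0025, g' = -0.321 → β = 0.822
Converged at β = 0.822.
Then V = β·F = 0.8224·472 = 388.2 mol/h and L = F − V = 83.8 mol/h.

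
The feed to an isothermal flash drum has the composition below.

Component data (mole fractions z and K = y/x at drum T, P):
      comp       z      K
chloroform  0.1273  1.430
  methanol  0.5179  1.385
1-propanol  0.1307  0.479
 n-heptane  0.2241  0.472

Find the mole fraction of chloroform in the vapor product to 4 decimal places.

y_chloroform = 0.1596

Rachford–Rice: g(ψ) = Σ zᵢ(Kᵢ−1)/(1+ψ(Kᵢ−1)) = 0.
g(0) = ΣzᵢKᵢ − 1 = 0.0677 and g(1) = 1 − Σzᵢ/Kᵢ = -0.2106, so a root lies in (0, 1).
Iterate (Newton) starting at ψ = 0.5:
  ψ = 0.5000: g = -0.04059, g' = -0.2501 → ψ = 0.3377
  ψ = 0.3377: g = -0.00239, g' = -0.2228 → ψ = 0.3270
Converged at ψ = 0.3270.
Compositions from xᵢ = zᵢ/(1+ψ(Kᵢ−1)), yᵢ = Kᵢxᵢ:
  chloroform: x = 0.1116, y = 0.1596
  methanol: x = 0.4600, y = 0.6371
  1-propanol: x = 0.1575, y = 0.0755
  n-heptane: x = 0.2709, y = 0.1278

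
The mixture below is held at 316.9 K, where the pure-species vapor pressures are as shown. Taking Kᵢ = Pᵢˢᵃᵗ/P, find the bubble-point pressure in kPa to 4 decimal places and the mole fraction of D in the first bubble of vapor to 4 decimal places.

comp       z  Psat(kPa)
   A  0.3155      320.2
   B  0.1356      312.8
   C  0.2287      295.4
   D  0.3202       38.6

At the bubble point ψ → 0, so ΣzᵢKᵢ = 1 with Kᵢ = Pᵢˢᵃᵗ/P ⇒ P = ΣzᵢPᵢˢᵃᵗ.
P = 0.3155·320.2 + 0.1356·312.8 + 0.2287·295.4 + 0.3202·38.6 = 223.3565 kPa
yᵢ = zᵢPᵢˢᵃᵗ/P ⇒ y_D = 0.3202·38.6/223.3565 = 0.0553

Pbub = 223.3565 kPa, y_D = 0.0553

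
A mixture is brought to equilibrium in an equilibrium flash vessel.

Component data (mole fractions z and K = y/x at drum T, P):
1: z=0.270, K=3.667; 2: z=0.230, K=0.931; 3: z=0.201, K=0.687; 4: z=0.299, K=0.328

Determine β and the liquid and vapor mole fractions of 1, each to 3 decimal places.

Iterate (Newton) starting at β = 0.59:
  β = 0.590: g = -0.1468, g' = -0.691 → β = 0.378
  β = 0.378: g = 0.0018, g' = -0.746 → β = 0.380
Converged at β = 0.380.
Compositions from xᵢ = zᵢ/(1+β(Kᵢ−1)), yᵢ = Kᵢxᵢ:
  1: x = 0.134, y = 0.492
  2: x = 0.236, y = 0.220
  3: x = 0.228, y = 0.157
  4: x = 0.402, y = 0.132

β = 0.380, x_1 = 0.134, y_1 = 0.492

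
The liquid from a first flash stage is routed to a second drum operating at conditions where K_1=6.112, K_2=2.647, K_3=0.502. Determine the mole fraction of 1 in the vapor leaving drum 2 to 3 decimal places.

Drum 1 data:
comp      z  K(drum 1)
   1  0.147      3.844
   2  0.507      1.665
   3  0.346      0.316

y_1 (drum 2) = 0.090

Drum 1:
Rachford–Rice: g(ψ₁) = Σ zᵢ(Kᵢ−1)/(1+ψ₁(Kᵢ−1)) = 0.
g(0) = ΣzᵢKᵢ − 1 = 0.519 and g(1) = 1 − Σzᵢ/Kᵢ = -0.438, so a root lies in (0, 1).
Newton iteration, ψ₁⁰ = 0.5:
  ψ₁ = 0.500: g = 0.0660, g' = -0.703 → ψ₁ = 0.594
  ψ₁ = 0.594: g = -0.0014, g' = -0.739 → ψ₁ = 0.592
Converged at ψ₁ = 0.592.
Drum-1 compositions:
  1: x = 0.055, y = 0.211
  2: x = 0.364, y = 0.606
  3: x = 0.581, y = 0.184
Drum-2 feed = drum-1 liquid: z₂ = (0.0548, 0.3638, 0.5814).
Drum 2:
Let ψ₂ = V/F and solve Σ zᵢ(Kᵢ−1)/(1+ψ₂(Kᵢ−1)) = 0.
g(0) = ΣzᵢKᵢ − 1 = 0.590 and g(1) = 1 − Σzᵢ/Kᵢ = -0.305, so a root lies in (0, 1).
Newton–Raphson from ψ₂ = 0.5:
  ψ₂ = 0.500: g = 0.0218, g' = -0.666 → ψ₂ = 0.533
Converged at ψ₂ = 0.533.
  1: x = 0.015, y = 0.090
  2: x = 0.194, y = 0.513
  3: x = 0.792, y = 0.397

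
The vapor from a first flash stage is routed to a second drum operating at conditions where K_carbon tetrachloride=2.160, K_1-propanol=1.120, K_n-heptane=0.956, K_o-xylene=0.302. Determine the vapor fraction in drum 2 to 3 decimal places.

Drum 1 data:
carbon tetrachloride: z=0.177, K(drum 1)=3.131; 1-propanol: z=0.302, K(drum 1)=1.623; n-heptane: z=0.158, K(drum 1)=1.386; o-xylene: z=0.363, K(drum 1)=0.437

Drum 1:
Let ψ₁ = V/F and solve Σ zᵢ(Kᵢ−1)/(1+ψ₁(Kᵢ−1)) = 0.
g(0) = ΣzᵢKᵢ − 1 = 0.422 and g(1) = 1 − Σzᵢ/Kᵢ = -0.187, so a root lies in (0, 1).
Iterate (Newton) starting at ψ₁ = 0.36:
  ψ₁ = 0.360: g = 0.1643, g' = -0.535 → ψ₁ = 0.667
  ψ₁ = 0.667: g = 0.0097, g' = -0.506 → ψ₁ = 0.687
Converged at ψ₁ = 0.687.
Drum-1 compositions:
  carbon tetrachloride: x = 0.072, y = 0.225
  1-propanol: x = 0.212, y = 0.343
  n-heptane: x = 0.125, y = 0.173
  o-xylene: x = 0.592, y = 0.259
Drum-2 feed = drum-1 vapor: z₂ = (0.2250, 0.3433, 0.1731, 0.2586).
Drum 2:
Iterate (Newton) starting at ψ₂ = 0.5:
  ψ₂ = 0.500: g = -0.0810, g' = -0.423 → ψ₂ = 0.309
  ψ₂ = 0.309: g = -0.0059, g' = -0.374 → ψ₂ = 0.293
Converged at ψ₂ = 0.293.
  carbon tetrachloride: x = 0.168, y = 0.363
  1-propanol: x = 0.332, y = 0.371
  n-heptane: x = 0.175, y = 0.168
  o-xylene: x = 0.325, y = 0.098

V/F (drum 2) = 0.293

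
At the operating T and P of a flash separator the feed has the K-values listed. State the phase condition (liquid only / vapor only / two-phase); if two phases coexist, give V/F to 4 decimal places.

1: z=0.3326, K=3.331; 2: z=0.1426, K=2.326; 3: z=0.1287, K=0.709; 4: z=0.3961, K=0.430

ΣzᵢKᵢ = 1.7011; Σzᵢ/Kᵢ = 1.2638.
Both exceed 1, so a two-phase solution exists.
Material balance + equilibrium reduce to Σ zᵢ(Kᵢ−1)/(1+ψ(Kᵢ−1)) = 0.
Newton–Raphson from ψ = 0.5:
  ψ = 0.5000: g = 0.11212, g' = -0.7427 → ψ = 0.6510
  ψ = 0.6510: g = 0.00428, g' = -0.6993 → ψ = 0.6571
Converged at ψ = 0.6571.

two-phase, V/F = 0.6571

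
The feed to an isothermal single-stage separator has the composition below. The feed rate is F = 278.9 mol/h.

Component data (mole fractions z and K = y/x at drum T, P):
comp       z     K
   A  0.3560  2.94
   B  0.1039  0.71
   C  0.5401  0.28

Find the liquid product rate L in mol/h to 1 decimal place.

Rachford–Rice: g(ψ) = Σ zᵢ(Kᵢ−1)/(1+ψ(Kᵢ−1)) = 0.
Check two-phase: ΣzᵢKᵢ = 1.2716 > 1 and Σzᵢ/Kᵢ = 2.1964 > 1, so g(0) = 0.2716 > 0 and g(1) = -1.1964 < 0.
Newton iteration, ψ⁰ = 0.5:
  ψ = 0.5000: g = -0.29227, g' = -1.0408 → ψ = 0.2192
  ψ = 0.2192: g = -0.00932, g' = -1.0643 → ψ = 0.2104
  ψ = 0.2104: g = 0.00004, g' = -1.0745 → ψ = 0.2105
Converged at ψ = 0.2105.
Then V = ψ·F = 0.2105·278.9 = 58.7 mol/h and L = F − V = 220.2 mol/h.

L = 220.2 mol/h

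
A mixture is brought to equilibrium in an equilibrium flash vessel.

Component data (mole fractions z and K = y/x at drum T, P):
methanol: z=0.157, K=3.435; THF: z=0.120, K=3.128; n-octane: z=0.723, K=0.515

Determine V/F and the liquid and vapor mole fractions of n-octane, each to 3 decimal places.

Newton iteration, V/F⁰ = 0.66:
  V/F = 0.660: g = -0.2629, g' = -0.599 → V/F = 0.221
  V/F = 0.221: g = 0.0295, g' = -0.858 → V/F = 0.255
  V/F = 0.255: g = 0.0010, g' = -0.804 → V/F = 0.257
Converged at V/F = 0.257.
Compositions from xᵢ = zᵢ/(1+V/F(Kᵢ−1)), yᵢ = Kᵢxᵢ:
  methanol: x = 0.097, y = 0.332
  THF: x = 0.078, y = 0.243
  n-octane: x = 0.826, y = 0.425

V/F = 0.257, x_n-octane = 0.826, y_n-octane = 0.425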